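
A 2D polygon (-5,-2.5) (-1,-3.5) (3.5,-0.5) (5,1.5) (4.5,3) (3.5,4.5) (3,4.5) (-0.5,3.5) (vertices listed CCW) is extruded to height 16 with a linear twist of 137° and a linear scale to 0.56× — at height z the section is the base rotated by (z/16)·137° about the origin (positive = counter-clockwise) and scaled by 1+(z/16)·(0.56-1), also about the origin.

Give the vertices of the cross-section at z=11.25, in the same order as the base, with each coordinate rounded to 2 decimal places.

t = z/height = 11.25/16 = 0.703125
s = 1 + (scale-1)·z/height = 1 + (0.56-1)·11.25/16 = 0.690625
θ = twist·z/height = 137°·11.25/16 = 96.3281° = 1.681243 rad
cos θ = -0.110222, sin θ = 0.993907 (intermediates below are computed at full precision and shown rounded to 5 d.p.)
v1: (-5,-2.5) → rotate → (3.03588,-4.69398) → ×s → (2.09665,-3.24178) → (2.10,-3.24)
v2: (-1,-3.5) → rotate → (3.58890,-0.60813) → ×s → (2.47858,-0.41999) → (2.48,-0.42)
v3: (3.5,-0.5) → rotate → (0.11118,3.53379) → ×s → (0.07678,2.44052) → (0.08,2.44)
v4: (5,1.5) → rotate → (-2.04197,4.80420) → ×s → (-1.41024,3.31790) → (-1.41,3.32)
v5: (4.5,3) → rotate → (-3.47772,4.14191) → ×s → (-2.40180,2.86051) → (-2.40,2.86)
v6: (3.5,4.5) → rotate → (-4.85836,2.98267) → ×s → (-3.35530,2.05991) → (-3.36,2.06)
v7: (3,4.5) → rotate → (-4.80325,2.48572) → ×s → (-3.31724,1.71670) → (-3.32,1.72)
v8: (-0.5,3.5) → rotate → (-3.42356,-0.88273) → ×s → (-2.36440,-0.60964) → (-2.36,-0.61)

Cross-section at z=11.25: (2.10,-3.24) (2.48,-0.42) (0.08,2.44) (-1.41,3.32) (-2.40,2.86) (-3.36,2.06) (-3.32,1.72) (-2.36,-0.61)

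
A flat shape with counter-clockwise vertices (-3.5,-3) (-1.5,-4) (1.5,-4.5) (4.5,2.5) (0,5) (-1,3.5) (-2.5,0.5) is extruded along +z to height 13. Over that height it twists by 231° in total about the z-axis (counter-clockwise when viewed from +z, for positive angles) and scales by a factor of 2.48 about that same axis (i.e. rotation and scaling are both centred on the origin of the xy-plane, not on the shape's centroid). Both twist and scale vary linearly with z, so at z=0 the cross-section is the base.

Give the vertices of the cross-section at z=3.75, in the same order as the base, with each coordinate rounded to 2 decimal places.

t = z/height = 3.75/13 = 0.288462
s = 1 + (scale-1)·z/height = 1 + (2.48-1)·3.75/13 = 1.426923
θ = twist·z/height = 231°·3.75/13 = 66.6346° = 1.162993 rad
cos θ = 0.396593, sin θ = 0.917994 (intermediates below are computed at full precision and shown rounded to 5 d.p.)
v1: (-3.5,-3) → rotate → (1.36591,-4.40276) → ×s → (1.94904,-6.28240) → (1.95,-6.28)
v2: (-1.5,-4) → rotate → (3.07709,-2.96337) → ×s → (4.39077,-4.22849) → (4.39,-4.23)
v3: (1.5,-4.5) → rotate → (4.72586,-0.40768) → ×s → (6.74345,-0.58173) → (6.74,-0.58)
v4: (4.5,2.5) → rotate → (-0.51032,5.12246) → ×s → (-0.72818,7.30935) → (-0.73,7.31)
v5: (0,5) → rotate → (-4.58997,1.98297) → ×s → (-6.54954,2.82954) → (-6.55,2.83)
v6: (-1,3.5) → rotate → (-3.60957,0.47008) → ×s → (-5.15058,0.67077) → (-5.15,0.67)
v7: (-2.5,0.5) → rotate → (-1.45048,-2.09669) → ×s → (-2.06972,-2.99181) → (-2.07,-2.99)

Cross-section at z=3.75: (1.95,-6.28) (4.39,-4.23) (6.74,-0.58) (-0.73,7.31) (-6.55,2.83) (-5.15,0.67) (-2.07,-2.99)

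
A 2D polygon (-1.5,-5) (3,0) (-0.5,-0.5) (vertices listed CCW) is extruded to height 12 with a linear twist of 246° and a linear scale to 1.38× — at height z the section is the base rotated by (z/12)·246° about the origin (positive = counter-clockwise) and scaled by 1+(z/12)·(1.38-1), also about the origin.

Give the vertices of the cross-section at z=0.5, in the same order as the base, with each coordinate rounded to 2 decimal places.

t = z/height = 0.5/12 = 0.0416667
s = 1 + (scale-1)·z/height = 1 + (1.38-1)·0.5/12 = 1.015833
θ = twist·z/height = 246°·0.5/12 = 10.2500° = 0.178896 rad
cos θ = 0.984041, sin θ = 0.177944 (intermediates below are computed at full precision and shown rounded to 5 d.p.)
v1: (-1.5,-5) → rotate → (-0.58634,-5.18712) → ×s → (-0.59563,-5.26925) → (-0.60,-5.27)
v2: (3,0) → rotate → (2.95212,0.53383) → ×s → (2.99886,0.54228) → (3.00,0.54)
v3: (-0.5,-0.5) → rotate → (-0.40305,-0.58099) → ×s → (-0.40943,-0.59019) → (-0.41,-0.59)

Cross-section at z=0.5: (-0.60,-5.27) (3.00,0.54) (-0.41,-0.59)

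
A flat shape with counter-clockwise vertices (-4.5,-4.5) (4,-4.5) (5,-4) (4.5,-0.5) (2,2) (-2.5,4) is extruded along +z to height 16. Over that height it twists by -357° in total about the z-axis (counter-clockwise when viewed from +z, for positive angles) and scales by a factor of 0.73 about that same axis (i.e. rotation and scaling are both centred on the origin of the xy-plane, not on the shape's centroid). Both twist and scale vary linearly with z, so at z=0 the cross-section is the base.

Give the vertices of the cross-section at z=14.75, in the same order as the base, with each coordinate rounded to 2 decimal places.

Cross-section at z=14.75: (-1.17,-4.64) (4.31,-1.36) (4.77,-0.65) (3.09,1.41) (0.52,2.06) (-3.15,1.61)

t = z/height = 14.75/16 = 0.921875
s = 1 + (scale-1)·z/height = 1 + (0.73-1)·14.75/16 = 0.751094
θ = twist·z/height = -357°·14.75/16 = -329.1094° = -5.744042 rad
cos θ = 0.858149, sin θ = 0.513401 (intermediates below are computed at full precision and shown rounded to 5 d.p.)
v1: (-4.5,-4.5) → rotate → (-1.55137,-6.17197) → ×s → (-1.16522,-4.63573) → (-1.17,-4.64)
v2: (4,-4.5) → rotate → (5.74290,-1.80807) → ×s → (4.31346,-1.35803) → (4.31,-1.36)
v3: (5,-4) → rotate → (6.34435,-0.86559) → ×s → (4.76520,-0.65014) → (4.77,-0.65)
v4: (4.5,-0.5) → rotate → (4.11837,1.88123) → ×s → (3.09328,1.41298) → (3.09,1.41)
v5: (2,2) → rotate → (0.68950,2.74310) → ×s → (0.51788,2.06032) → (0.52,2.06)
v6: (-2.5,4) → rotate → (-4.19898,2.14909) → ×s → (-3.15382,1.61417) → (-3.15,1.61)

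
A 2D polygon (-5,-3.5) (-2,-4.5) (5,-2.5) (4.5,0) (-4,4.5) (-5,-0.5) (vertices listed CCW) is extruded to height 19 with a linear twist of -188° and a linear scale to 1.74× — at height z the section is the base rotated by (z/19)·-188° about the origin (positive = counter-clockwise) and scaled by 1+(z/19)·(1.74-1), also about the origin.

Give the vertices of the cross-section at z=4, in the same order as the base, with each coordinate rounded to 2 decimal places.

t = z/height = 4/19 = 0.210526
s = 1 + (scale-1)·z/height = 1 + (1.74-1)·4/19 = 1.155789
θ = twist·z/height = -188°·4/19 = -39.5789° = -0.690783 rad
cos θ = 0.770747, sin θ = -0.637141 (intermediates below are computed at full precision and shown rounded to 5 d.p.)
v1: (-5,-3.5) → rotate → (-6.08373,0.48809) → ×s → (-7.03151,0.56413) → (-7.03,0.56)
v2: (-2,-4.5) → rotate → (-4.40863,-2.19408) → ×s → (-5.09545,-2.53590) → (-5.10,-2.54)
v3: (5,-2.5) → rotate → (2.26088,-5.11257) → ×s → (2.61311,-5.90906) → (2.61,-5.91)
v4: (4.5,0) → rotate → (3.46836,-2.86713) → ×s → (4.00870,-3.31380) → (4.01,-3.31)
v5: (-4,4.5) → rotate → (-0.21586,6.01693) → ×s → (-0.24948,6.95430) → (-0.25,6.95)
v6: (-5,-0.5) → rotate → (-4.17231,2.80033) → ×s → (-4.82231,3.23659) → (-4.82,3.24)

Cross-section at z=4: (-7.03,0.56) (-5.10,-2.54) (2.61,-5.91) (4.01,-3.31) (-0.25,6.95) (-4.82,3.24)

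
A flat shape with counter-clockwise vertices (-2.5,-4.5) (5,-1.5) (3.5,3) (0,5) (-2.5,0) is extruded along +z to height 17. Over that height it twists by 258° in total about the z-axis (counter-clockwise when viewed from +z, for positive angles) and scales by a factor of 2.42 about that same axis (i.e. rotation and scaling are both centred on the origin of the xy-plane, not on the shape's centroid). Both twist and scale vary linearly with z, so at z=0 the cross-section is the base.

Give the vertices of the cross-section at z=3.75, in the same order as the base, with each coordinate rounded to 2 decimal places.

Cross-section at z=3.75: (3.16,-5.98) (5.24,4.43) (-0.79,6.00) (-5.50,3.58) (-1.79,-2.75)

t = z/height = 3.75/17 = 0.220588
s = 1 + (scale-1)·z/height = 1 + (2.42-1)·3.75/17 = 1.313235
θ = twist·z/height = 258°·3.75/17 = 56.9118° = 0.993298 rad
cos θ = 0.545930, sin θ = 0.837831 (intermediates below are computed at full precision and shown rounded to 5 d.p.)
v1: (-2.5,-4.5) → rotate → (2.40541,-4.55126) → ×s → (3.15887,-5.97688) → (3.16,-5.98)
v2: (5,-1.5) → rotate → (3.98640,3.37026) → ×s → (5.23508,4.42594) → (5.24,4.43)
v3: (3.5,3) → rotate → (-0.60274,4.57020) → ×s → (-0.79154,6.00174) → (-0.79,6.00)
v4: (0,5) → rotate → (-4.18915,2.72965) → ×s → (-5.50135,3.58467) → (-5.50,3.58)
v5: (-2.5,0) → rotate → (-1.36482,-2.09458) → ×s → (-1.79234,-2.75067) → (-1.79,-2.75)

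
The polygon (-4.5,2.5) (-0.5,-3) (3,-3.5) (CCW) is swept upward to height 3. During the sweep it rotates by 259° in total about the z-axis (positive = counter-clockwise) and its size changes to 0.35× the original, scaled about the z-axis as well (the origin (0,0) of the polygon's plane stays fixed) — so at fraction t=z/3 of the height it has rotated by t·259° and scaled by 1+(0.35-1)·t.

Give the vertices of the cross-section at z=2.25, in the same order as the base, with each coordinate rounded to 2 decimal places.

Cross-section at z=2.25: (2.55,-0.67) (-0.13,1.55) (-1.93,1.36)

t = z/height = 2.25/3 = 0.75
s = 1 + (scale-1)·z/height = 1 + (0.35-1)·2.25/3 = 0.512500
θ = twist·z/height = 259°·2.25/3 = 194.2500° = 3.390302 rad
cos θ = -0.969231, sin θ = -0.246153 (intermediates below are computed at full precision and shown rounded to 5 d.p.)
v1: (-4.5,2.5) → rotate → (4.97692,-1.31539) → ×s → (2.55067,-0.67414) → (2.55,-0.67)
v2: (-0.5,-3) → rotate → (-0.25384,3.03077) → ×s → (-0.13010,1.55327) → (-0.13,1.55)
v3: (3,-3.5) → rotate → (-3.76923,2.65385) → ×s → (-1.93173,1.36010) → (-1.93,1.36)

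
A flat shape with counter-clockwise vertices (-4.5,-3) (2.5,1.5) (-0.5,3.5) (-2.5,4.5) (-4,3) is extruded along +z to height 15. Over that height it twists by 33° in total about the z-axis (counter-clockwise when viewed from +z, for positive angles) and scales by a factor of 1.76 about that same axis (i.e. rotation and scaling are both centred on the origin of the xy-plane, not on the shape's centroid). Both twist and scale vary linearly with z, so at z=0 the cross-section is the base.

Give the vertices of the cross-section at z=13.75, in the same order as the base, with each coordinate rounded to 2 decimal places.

Cross-section at z=13.75: (-4.03,-8.24) (2.38,4.34) (-3.72,4.70) (-7.51,4.46) (-8.43,0.98)

t = z/height = 13.75/15 = 0.916667
s = 1 + (scale-1)·z/height = 1 + (1.76-1)·13.75/15 = 1.696667
θ = twist·z/height = 33°·13.75/15 = 30.2500° = 0.527962 rad
cos θ = 0.863836, sin θ = 0.503774 (intermediates below are computed at full precision and shown rounded to 5 d.p.)
v1: (-4.5,-3) → rotate → (-2.37594,-4.85849) → ×s → (-4.03117,-8.24324) → (-4.03,-8.24)
v2: (2.5,1.5) → rotate → (1.40393,2.55519) → ×s → (2.38200,4.33530) → (2.38,4.34)
v3: (-0.5,3.5) → rotate → (-2.19513,2.77154) → ×s → (-3.72440,4.70237) → (-3.72,4.70)
v4: (-2.5,4.5) → rotate → (-4.42657,2.62782) → ×s → (-7.51042,4.45854) → (-7.51,4.46)
v5: (-4,3) → rotate → (-4.96666,0.57641) → ×s → (-8.42677,0.97798) → (-8.43,0.98)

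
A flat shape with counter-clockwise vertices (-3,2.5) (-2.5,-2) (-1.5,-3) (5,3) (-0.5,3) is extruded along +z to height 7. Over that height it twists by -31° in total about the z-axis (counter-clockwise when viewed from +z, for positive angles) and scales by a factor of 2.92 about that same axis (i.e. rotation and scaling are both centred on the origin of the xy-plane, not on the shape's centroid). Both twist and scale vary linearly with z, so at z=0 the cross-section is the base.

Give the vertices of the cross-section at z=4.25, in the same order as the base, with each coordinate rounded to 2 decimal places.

Cross-section at z=4.25: (-4.40,7.22) (-6.52,-2.35) (-5.17,-5.10) (12.35,2.66) (1.07,6.50)

t = z/height = 4.25/7 = 0.607143
s = 1 + (scale-1)·z/height = 1 + (2.92-1)·4.25/7 = 2.165714
θ = twist·z/height = -31°·4.25/7 = -18.8214° = -0.328496 rad
cos θ = 0.946529, sin θ = -0.322620 (intermediates below are computed at full precision and shown rounded to 5 d.p.)
v1: (-3,2.5) → rotate → (-2.03304,3.33418) → ×s → (-4.40298,7.22088) → (-4.40,7.22)
v2: (-2.5,-2) → rotate → (-3.01156,-1.08651) → ×s → (-6.52218,-2.35307) → (-6.52,-2.35)
v3: (-1.5,-3) → rotate → (-2.38765,-2.35566) → ×s → (-5.17097,-5.10168) → (-5.17,-5.10)
v4: (5,3) → rotate → (5.70050,1.22649) → ×s → (12.34566,2.65622) → (12.35,2.66)
v5: (-0.5,3) → rotate → (0.49459,3.00090) → ×s → (1.07115,6.49908) → (1.07,6.50)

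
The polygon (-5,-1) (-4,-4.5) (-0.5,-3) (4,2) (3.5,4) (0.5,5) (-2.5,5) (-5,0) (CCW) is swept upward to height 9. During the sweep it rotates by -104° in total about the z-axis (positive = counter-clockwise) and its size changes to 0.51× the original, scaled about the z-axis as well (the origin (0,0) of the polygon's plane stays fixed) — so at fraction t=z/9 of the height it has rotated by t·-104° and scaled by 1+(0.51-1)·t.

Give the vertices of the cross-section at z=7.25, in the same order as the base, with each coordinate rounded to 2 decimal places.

Cross-section at z=7.25: (-0.93,2.94) (-2.97,2.11) (-1.84,0.10) (1.47,-2.28) (2.64,-1.84) (3.04,0.03) (2.84,1.83) (-0.33,3.01)

t = z/height = 7.25/9 = 0.805556
s = 1 + (scale-1)·z/height = 1 + (0.51-1)·7.25/9 = 0.605278
θ = twist·z/height = -104°·7.25/9 = -83.7778° = -1.462198 rad
cos θ = 0.108385, sin θ = -0.994109 (intermediates below are computed at full precision and shown rounded to 5 d.p.)
v1: (-5,-1) → rotate → (-1.53603,4.86216) → ×s → (-0.92973,2.94296) → (-0.93,2.94)
v2: (-4,-4.5) → rotate → (-4.90703,3.48870) → ×s → (-2.97012,2.11163) → (-2.97,2.11)
v3: (-0.5,-3) → rotate → (-3.03652,0.17190) → ×s → (-1.83794,0.10405) → (-1.84,0.10)
v4: (4,2) → rotate → (2.42176,-3.75967) → ×s → (1.46584,-2.27564) → (1.47,-2.28)
v5: (3.5,4) → rotate → (4.35578,-3.04584) → ×s → (2.63646,-1.84358) → (2.64,-1.84)
v6: (0.5,5) → rotate → (5.02474,0.04487) → ×s → (3.04136,0.02716) → (3.04,0.03)
v7: (-2.5,5) → rotate → (4.69958,3.02720) → ×s → (2.84455,1.83230) → (2.84,1.83)
v8: (-5,0) → rotate → (-0.54192,4.97055) → ×s → (-0.32801,3.00856) → (-0.33,3.01)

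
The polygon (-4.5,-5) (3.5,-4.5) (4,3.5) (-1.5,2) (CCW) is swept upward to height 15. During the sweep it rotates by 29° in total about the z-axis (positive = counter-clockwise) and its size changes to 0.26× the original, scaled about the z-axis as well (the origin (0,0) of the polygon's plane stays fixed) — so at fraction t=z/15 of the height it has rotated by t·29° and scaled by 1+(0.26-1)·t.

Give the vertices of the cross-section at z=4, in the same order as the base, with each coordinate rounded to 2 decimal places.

t = z/height = 4/15 = 0.266667
s = 1 + (scale-1)·z/height = 1 + (0.26-1)·4/15 = 0.802667
θ = twist·z/height = 29°·4/15 = 7.7333° = 0.134972 rad
cos θ = 0.990905, sin θ = 0.134563 (intermediates below are computed at full precision and shown rounded to 5 d.p.)
v1: (-4.5,-5) → rotate → (-3.78626,-5.56006) → ×s → (-3.03910,-4.46287) → (-3.04,-4.46)
v2: (3.5,-4.5) → rotate → (4.07370,-3.98810) → ×s → (3.26982,-3.20112) → (3.27,-3.20)
v3: (4,3.5) → rotate → (3.49265,4.00642) → ×s → (2.80343,3.21582) → (2.80,3.22)
v4: (-1.5,2) → rotate → (-1.75548,1.77997) → ×s → (-1.40907,1.42872) → (-1.41,1.43)

Cross-section at z=4: (-3.04,-4.46) (3.27,-3.20) (2.80,3.22) (-1.41,1.43)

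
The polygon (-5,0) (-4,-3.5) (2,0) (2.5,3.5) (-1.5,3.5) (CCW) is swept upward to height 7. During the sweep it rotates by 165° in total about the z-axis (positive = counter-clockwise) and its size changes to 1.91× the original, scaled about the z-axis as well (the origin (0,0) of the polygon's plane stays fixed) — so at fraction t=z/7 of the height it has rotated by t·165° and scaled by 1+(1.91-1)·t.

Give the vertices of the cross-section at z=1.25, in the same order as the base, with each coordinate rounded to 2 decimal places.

Cross-section at z=1.25: (-5.06,-2.86) (-2.05,-5.83) (2.02,1.14) (0.53,4.97) (-3.52,2.68)

t = z/height = 1.25/7 = 0.178571
s = 1 + (scale-1)·z/height = 1 + (1.91-1)·1.25/7 = 1.162500
θ = twist·z/height = 165°·1.25/7 = 29.4643° = 0.514249 rad
cos θ = 0.870662, sin θ = 0.491881 (intermediates below are computed at full precision and shown rounded to 5 d.p.)
v1: (-5,0) → rotate → (-4.35331,-2.45940) → ×s → (-5.06073,-2.85906) → (-5.06,-2.86)
v2: (-4,-3.5) → rotate → (-1.76107,-5.01484) → ×s → (-2.04724,-5.82975) → (-2.05,-5.83)
v3: (2,0) → rotate → (1.74132,0.98376) → ×s → (2.02429,1.14362) → (2.02,1.14)
v4: (2.5,3.5) → rotate → (0.45507,4.27702) → ×s → (0.52902,4.97204) → (0.53,4.97)
v5: (-1.5,3.5) → rotate → (-3.02758,2.30950) → ×s → (-3.51956,2.68479) → (-3.52,2.68)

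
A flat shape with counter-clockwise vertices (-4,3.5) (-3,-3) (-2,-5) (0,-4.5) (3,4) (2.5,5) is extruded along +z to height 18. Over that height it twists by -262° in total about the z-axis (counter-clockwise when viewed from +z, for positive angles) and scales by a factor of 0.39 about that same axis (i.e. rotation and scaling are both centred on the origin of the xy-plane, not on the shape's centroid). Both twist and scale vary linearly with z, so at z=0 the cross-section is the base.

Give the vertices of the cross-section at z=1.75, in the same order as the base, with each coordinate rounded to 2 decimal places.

t = z/height = 1.75/18 = 0.0972222
s = 1 + (scale-1)·z/height = 1 + (0.39-1)·1.75/18 = 0.940694
θ = twist·z/height = -262°·1.75/18 = -25.4722° = -0.444574 rad
cos θ = 0.902794, sin θ = -0.430073 (intermediates below are computed at full precision and shown rounded to 5 d.p.)
v1: (-4,3.5) → rotate → (-2.10592,4.88007) → ×s → (-1.98103,4.59066) → (-1.98,4.59)
v2: (-3,-3) → rotate → (-3.99860,-1.41816) → ×s → (-3.76146,-1.33406) → (-3.76,-1.33)
v3: (-2,-5) → rotate → (-3.95596,-3.65382) → ×s → (-3.72134,-3.43713) → (-3.72,-3.44)
v4: (0,-4.5) → rotate → (-1.93533,-4.06257) → ×s → (-1.82055,-3.82164) → (-1.82,-3.82)
v5: (3,4) → rotate → (4.42868,2.32096) → ×s → (4.16603,2.18331) → (4.17,2.18)
v6: (2.5,5) → rotate → (4.40735,3.43879) → ×s → (4.14597,3.23485) → (4.15,3.23)

Cross-section at z=1.75: (-1.98,4.59) (-3.76,-1.33) (-3.72,-3.44) (-1.82,-3.82) (4.17,2.18) (4.15,3.23)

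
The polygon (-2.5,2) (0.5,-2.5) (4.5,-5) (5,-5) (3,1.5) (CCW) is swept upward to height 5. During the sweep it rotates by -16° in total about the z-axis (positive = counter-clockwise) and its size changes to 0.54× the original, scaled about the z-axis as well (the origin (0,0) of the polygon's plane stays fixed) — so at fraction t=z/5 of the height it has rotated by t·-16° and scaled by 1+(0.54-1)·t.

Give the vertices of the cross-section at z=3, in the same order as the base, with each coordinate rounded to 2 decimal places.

t = z/height = 3/5 = 0.6
s = 1 + (scale-1)·z/height = 1 + (0.54-1)·3/5 = 0.724000
θ = twist·z/height = -16°·3/5 = -9.6000° = -0.167552 rad
cos θ = 0.985996, sin θ = -0.166769 (intermediates below are computed at full precision and shown rounded to 5 d.p.)
v1: (-2.5,2) → rotate → (-2.13145,2.38891) → ×s → (-1.54317,1.72957) → (-1.54,1.73)
v2: (0.5,-2.5) → rotate → (0.07608,-2.54837) → ×s → (0.05508,-1.84502) → (0.06,-1.85)
v3: (4.5,-5) → rotate → (3.60314,-5.68044) → ×s → (2.60867,-4.11264) → (2.61,-4.11)
v4: (5,-5) → rotate → (4.09614,-5.76382) → ×s → (2.96560,-4.17301) → (2.97,-4.17)
v5: (3,1.5) → rotate → (3.20814,0.97869) → ×s → (2.32269,0.70857) → (2.32,0.71)

Cross-section at z=3: (-1.54,1.73) (0.06,-1.85) (2.61,-4.11) (2.97,-4.17) (2.32,0.71)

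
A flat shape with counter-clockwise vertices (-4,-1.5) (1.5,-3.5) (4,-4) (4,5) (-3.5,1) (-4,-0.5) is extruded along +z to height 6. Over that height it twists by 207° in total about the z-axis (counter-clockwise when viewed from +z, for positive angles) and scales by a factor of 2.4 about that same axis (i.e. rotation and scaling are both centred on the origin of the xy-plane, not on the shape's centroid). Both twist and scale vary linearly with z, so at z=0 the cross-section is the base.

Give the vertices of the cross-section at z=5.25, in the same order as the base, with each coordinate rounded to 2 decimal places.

Cross-section at z=5.25: (8.83,3.51) (-3.49,7.72) (-9.07,8.72) (-8.68,-11.30) (7.83,-2.07) (8.88,1.29)

t = z/height = 5.25/6 = 0.875
s = 1 + (scale-1)·z/height = 1 + (2.4-1)·5.25/6 = 2.225000
θ = twist·z/height = 207°·5.25/6 = 181.1250° = 3.161228 rad
cos θ = -0.999807, sin θ = -0.019634 (intermediates below are computed at full precision and shown rounded to 5 d.p.)
v1: (-4,-1.5) → rotate → (3.96978,1.57825) → ×s → (8.83276,3.51160) → (8.83,3.51)
v2: (1.5,-3.5) → rotate → (-1.56843,3.46987) → ×s → (-3.48975,7.72047) → (-3.49,7.72)
v3: (4,-4) → rotate → (-4.07776,3.92069) → ×s → (-9.07302,8.72354) → (-9.07,8.72)
v4: (4,5) → rotate → (-3.90106,-5.07757) → ×s → (-8.67986,-11.29760) → (-8.68,-11.30)
v5: (-3.5,1) → rotate → (3.51896,-0.93109) → ×s → (7.82968,-2.07167) → (7.83,-2.07)
v6: (-4,-0.5) → rotate → (3.98941,0.57844) → ×s → (8.87644,1.28703) → (8.88,1.29)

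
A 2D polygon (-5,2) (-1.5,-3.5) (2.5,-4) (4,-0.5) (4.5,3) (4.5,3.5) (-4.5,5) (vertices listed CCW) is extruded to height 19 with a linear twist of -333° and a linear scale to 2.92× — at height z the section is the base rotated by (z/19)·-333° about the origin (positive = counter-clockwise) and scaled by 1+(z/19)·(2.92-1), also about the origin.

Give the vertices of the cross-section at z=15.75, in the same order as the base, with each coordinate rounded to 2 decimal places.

t = z/height = 15.75/19 = 0.828947
s = 1 + (scale-1)·z/height = 1 + (2.92-1)·15.75/19 = 2.591579
θ = twist·z/height = -333°·15.75/19 = -276.0395° = -4.817798 rad
cos θ = 0.105214, sin θ = 0.994450 (intermediates below are computed at full precision and shown rounded to 5 d.p.)
v1: (-5,2) → rotate → (-2.51497,-4.76182) → ×s → (-6.51774,-12.34064) → (-6.52,-12.34)
v2: (-1.5,-3.5) → rotate → (3.32275,-1.85992) → ×s → (8.61118,-4.82013) → (8.61,-4.82)
v3: (2.5,-4) → rotate → (4.24083,2.06527) → ×s → (10.99045,5.35231) → (10.99,5.35)
v4: (4,-0.5) → rotate → (0.91808,3.92519) → ×s → (2.37927,10.17244) → (2.38,10.17)
v5: (4.5,3) → rotate → (-2.50989,4.79066) → ×s → (-6.50457,12.41538) → (-6.50,12.42)
v6: (4.5,3.5) → rotate → (-3.00711,4.84327) → ×s → (-7.79317,12.55172) → (-7.79,12.55)
v7: (-4.5,5) → rotate → (-5.44571,-3.94896) → ×s → (-14.11299,-10.23403) → (-14.11,-10.23)

Cross-section at z=15.75: (-6.52,-12.34) (8.61,-4.82) (10.99,5.35) (2.38,10.17) (-6.50,12.42) (-7.79,12.55) (-14.11,-10.23)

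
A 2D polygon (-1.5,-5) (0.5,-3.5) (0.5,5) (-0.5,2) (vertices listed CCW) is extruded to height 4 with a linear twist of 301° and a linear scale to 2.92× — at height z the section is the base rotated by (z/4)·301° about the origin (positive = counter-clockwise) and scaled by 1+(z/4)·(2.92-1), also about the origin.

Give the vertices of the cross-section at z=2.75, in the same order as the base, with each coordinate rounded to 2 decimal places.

t = z/height = 2.75/4 = 0.6875
s = 1 + (scale-1)·z/height = 1 + (2.92-1)·2.75/4 = 2.320000
θ = twist·z/height = 301°·2.75/4 = 206.9375° = 3.611741 rad
cos θ = -0.891501, sin θ = -0.453018 (intermediates below are computed at full precision and shown rounded to 5 d.p.)
v1: (-1.5,-5) → rotate → (-0.92784,5.13703) → ×s → (-2.15259,11.91792) → (-2.15,11.92)
v2: (0.5,-3.5) → rotate → (-2.03131,2.89375) → ×s → (-4.71265,6.71349) → (-4.71,6.71)
v3: (0.5,5) → rotate → (1.81934,-4.68402) → ×s → (4.22087,-10.86692) → (4.22,-10.87)
v4: (-0.5,2) → rotate → (1.35179,-1.55649) → ×s → (3.13615,-3.61106) → (3.14,-3.61)

Cross-section at z=2.75: (-2.15,11.92) (-4.71,6.71) (4.22,-10.87) (3.14,-3.61)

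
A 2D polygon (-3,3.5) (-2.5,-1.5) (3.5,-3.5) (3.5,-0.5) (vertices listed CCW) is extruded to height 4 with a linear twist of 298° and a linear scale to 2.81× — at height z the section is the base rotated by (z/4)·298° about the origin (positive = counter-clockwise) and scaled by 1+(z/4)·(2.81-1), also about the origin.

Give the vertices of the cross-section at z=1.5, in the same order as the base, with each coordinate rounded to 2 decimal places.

t = z/height = 1.5/4 = 0.375
s = 1 + (scale-1)·z/height = 1 + (2.81-1)·1.5/4 = 1.678750
θ = twist·z/height = 298°·1.5/4 = 111.7500° = 1.950405 rad
cos θ = -0.370557, sin θ = 0.928810 (intermediates below are computed at full precision and shown rounded to 5 d.p.)
v1: (-3,3.5) → rotate → (-2.13916,-4.08338) → ×s → (-3.59112,-6.85497) → (-3.59,-6.85)
v2: (-2.5,-1.5) → rotate → (2.31961,-1.76619) → ×s → (3.89404,-2.96499) → (3.89,-2.96)
v3: (3.5,-3.5) → rotate → (1.95388,4.54778) → ×s → (3.28008,7.63459) → (3.28,7.63)
v4: (3.5,-0.5) → rotate → (-0.83255,3.43611) → ×s → (-1.39764,5.76837) → (-1.40,5.77)

Cross-section at z=1.5: (-3.59,-6.85) (3.89,-2.96) (3.28,7.63) (-1.40,5.77)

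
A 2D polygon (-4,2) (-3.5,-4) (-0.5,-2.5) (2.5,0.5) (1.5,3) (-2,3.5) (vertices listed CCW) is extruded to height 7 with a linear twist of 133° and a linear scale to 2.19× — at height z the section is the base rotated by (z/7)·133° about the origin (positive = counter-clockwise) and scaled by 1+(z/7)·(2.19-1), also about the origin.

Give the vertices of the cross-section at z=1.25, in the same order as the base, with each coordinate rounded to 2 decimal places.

Cross-section at z=1.25: (-5.42,0.27) (-1.93,-6.15) (0.67,-3.02) (2.53,1.78) (0.20,4.06) (-3.93,2.91)

t = z/height = 1.25/7 = 0.178571
s = 1 + (scale-1)·z/height = 1 + (2.19-1)·1.25/7 = 1.212500
θ = twist·z/height = 133°·1.25/7 = 23.7500° = 0.414516 rad
cos θ = 0.915311, sin θ = 0.402747 (intermediates below are computed at full precision and shown rounded to 5 d.p.)
v1: (-4,2) → rotate → (-4.46674,0.21964) → ×s → (-5.41592,0.26631) → (-5.42,0.27)
v2: (-3.5,-4) → rotate → (-1.59260,-5.07086) → ×s → (-1.93103,-6.14842) → (-1.93,-6.15)
v3: (-0.5,-2.5) → rotate → (0.54921,-2.48965) → ×s → (0.66592,-3.01870) → (0.67,-3.02)
v4: (2.5,0.5) → rotate → (2.08691,1.46452) → ×s → (2.53037,1.77573) → (2.53,1.78)
v5: (1.5,3) → rotate → (0.16473,3.35005) → ×s → (0.19973,4.06194) → (0.20,4.06)
v6: (-2,3.5) → rotate → (-3.24024,2.39810) → ×s → (-3.92879,2.90769) → (-3.93,2.91)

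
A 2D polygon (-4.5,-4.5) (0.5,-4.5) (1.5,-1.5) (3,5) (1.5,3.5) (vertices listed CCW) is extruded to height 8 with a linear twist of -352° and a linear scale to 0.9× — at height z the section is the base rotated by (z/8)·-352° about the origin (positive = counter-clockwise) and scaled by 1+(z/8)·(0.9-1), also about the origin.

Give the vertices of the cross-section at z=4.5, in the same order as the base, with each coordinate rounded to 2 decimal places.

Cross-section at z=4.5: (5.35,2.73) (0.86,4.18) (-0.91,1.78) (-4.15,-3.61) (-2.37,-2.70)

t = z/height = 4.5/8 = 0.5625
s = 1 + (scale-1)·z/height = 1 + (0.9-1)·4.5/8 = 0.943750
θ = twist·z/height = -352°·4.5/8 = -198.0000° = -3.455752 rad
cos θ = -0.951057, sin θ = 0.309017 (intermediates below are computed at full precision and shown rounded to 5 d.p.)
v1: (-4.5,-4.5) → rotate → (5.67033,2.88918) → ×s → (5.35137,2.72666) → (5.35,2.73)
v2: (0.5,-4.5) → rotate → (0.91505,4.43426) → ×s → (0.86358,4.18484) → (0.86,4.18)
v3: (1.5,-1.5) → rotate → (-0.96306,1.89011) → ×s → (-0.90889,1.78379) → (-0.91,1.78)
v4: (3,5) → rotate → (-4.39825,-3.82823) → ×s → (-4.15085,-3.61289) → (-4.15,-3.61)
v5: (1.5,3.5) → rotate → (-2.50814,-2.86517) → ×s → (-2.36706,-2.70401) → (-2.37,-2.70)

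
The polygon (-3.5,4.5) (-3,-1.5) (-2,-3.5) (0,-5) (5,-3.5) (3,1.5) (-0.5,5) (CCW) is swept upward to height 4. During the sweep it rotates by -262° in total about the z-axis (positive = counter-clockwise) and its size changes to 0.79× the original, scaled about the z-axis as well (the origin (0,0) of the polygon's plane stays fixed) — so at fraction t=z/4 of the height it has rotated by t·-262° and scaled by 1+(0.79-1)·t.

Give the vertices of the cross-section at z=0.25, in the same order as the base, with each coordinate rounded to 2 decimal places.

Cross-section at z=0.25: (-2.06,5.23) (-3.26,-0.59) (-2.87,-2.76) (-1.39,-4.73) (3.76,-4.71) (3.26,0.59) (0.92,4.87)

t = z/height = 0.25/4 = 0.0625
s = 1 + (scale-1)·z/height = 1 + (0.79-1)·0.25/4 = 0.986875
θ = twist·z/height = -262°·0.25/4 = -16.3750° = -0.285798 rad
cos θ = 0.959437, sin θ = -0.281923 (intermediates below are computed at full precision and shown rounded to 5 d.p.)
v1: (-3.5,4.5) → rotate → (-2.08938,5.30420) → ×s → (-2.06195,5.23458) → (-2.06,5.23)
v2: (-3,-1.5) → rotate → (-3.30120,-0.59339) → ×s → (-3.25787,-0.58560) → (-3.26,-0.59)
v3: (-2,-3.5) → rotate → (-2.90560,-2.79418) → ×s → (-2.86747,-2.75751) → (-2.87,-2.76)
v4: (0,-5) → rotate → (-1.40961,-4.79719) → ×s → (-1.39111,-4.73422) → (-1.39,-4.73)
v5: (5,-3.5) → rotate → (3.81046,-4.76764) → ×s → (3.76044,-4.70507) → (3.76,-4.71)
v6: (3,1.5) → rotate → (3.30120,0.59339) → ×s → (3.25787,0.58560) → (3.26,0.59)
v7: (-0.5,5) → rotate → (0.92990,4.93815) → ×s → (0.91769,4.87333) → (0.92,4.87)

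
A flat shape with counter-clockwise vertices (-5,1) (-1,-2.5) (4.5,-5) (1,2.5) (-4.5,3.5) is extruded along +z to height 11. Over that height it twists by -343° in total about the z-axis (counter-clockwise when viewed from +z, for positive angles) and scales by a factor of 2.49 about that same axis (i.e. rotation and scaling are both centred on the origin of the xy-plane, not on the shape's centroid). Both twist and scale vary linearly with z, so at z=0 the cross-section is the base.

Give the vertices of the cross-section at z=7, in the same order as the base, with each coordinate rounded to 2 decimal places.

Cross-section at z=7: (6.44,-7.56) (4.55,2.62) (-0.85,13.08) (-4.55,-2.62) (2.66,-10.78)

t = z/height = 7/11 = 0.636364
s = 1 + (scale-1)·z/height = 1 + (2.49-1)·7/11 = 1.948182
θ = twist·z/height = -343°·7/11 = -218.2727° = -3.809578 rad
cos θ = -0.785071, sin θ = 0.619405 (intermediates below are computed at full precision and shown rounded to 5 d.p.)
v1: (-5,1) → rotate → (3.30595,-3.88210) → ×s → (6.44059,-7.56303) → (6.44,-7.56)
v2: (-1,-2.5) → rotate → (2.33358,1.34327) → ×s → (4.54625,2.61694) → (4.55,2.62)
v3: (4.5,-5) → rotate → (-0.43579,6.71268) → ×s → (-0.84901,13.07752) → (-0.85,13.08)
v4: (1,2.5) → rotate → (-2.33358,-1.34327) → ×s → (-4.54625,-2.61694) → (-4.55,-2.62)
v5: (-4.5,3.5) → rotate → (1.36490,-5.53507) → ×s → (2.65908,-10.78333) → (2.66,-10.78)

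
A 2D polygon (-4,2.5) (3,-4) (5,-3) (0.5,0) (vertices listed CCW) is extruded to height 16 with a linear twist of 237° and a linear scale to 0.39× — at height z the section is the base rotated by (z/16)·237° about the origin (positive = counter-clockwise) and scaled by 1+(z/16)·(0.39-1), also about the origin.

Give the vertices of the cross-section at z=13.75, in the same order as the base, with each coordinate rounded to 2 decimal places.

t = z/height = 13.75/16 = 0.859375
s = 1 + (scale-1)·z/height = 1 + (0.39-1)·13.75/16 = 0.475781
θ = twist·z/height = 237°·13.75/16 = 203.6719° = 3.554745 rad
cos θ = -0.915860, sin θ = -0.401498 (intermediates below are computed at full precision and shown rounded to 5 d.p.)
v1: (-4,2.5) → rotate → (4.66718,-0.68366) → ×s → (2.22056,-0.32527) → (2.22,-0.33)
v2: (3,-4) → rotate → (-4.35357,2.45894) → ×s → (-2.07135,1.16992) → (-2.07,1.17)
v3: (5,-3) → rotate → (-5.78379,0.74009) → ×s → (-2.75182,0.35212) → (-2.75,0.35)
v4: (0.5,0) → rotate → (-0.45793,-0.20075) → ×s → (-0.21787,-0.09551) → (-0.22,-0.10)

Cross-section at z=13.75: (2.22,-0.33) (-2.07,1.17) (-2.75,0.35) (-0.22,-0.10)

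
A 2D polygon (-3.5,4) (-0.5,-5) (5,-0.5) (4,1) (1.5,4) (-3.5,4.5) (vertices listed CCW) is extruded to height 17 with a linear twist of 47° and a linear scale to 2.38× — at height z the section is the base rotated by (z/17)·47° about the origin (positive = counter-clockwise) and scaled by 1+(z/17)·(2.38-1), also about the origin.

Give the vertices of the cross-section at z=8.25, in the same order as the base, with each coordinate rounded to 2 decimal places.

Cross-section at z=8.25: (-7.98,3.89) (2.47,-8.02) (8.02,2.47) (5.51,4.13) (-0.28,7.13) (-8.30,4.66)

t = z/height = 8.25/17 = 0.485294
s = 1 + (scale-1)·z/height = 1 + (2.38-1)·8.25/17 = 1.669706
θ = twist·z/height = 47°·8.25/17 = 22.8088° = 0.398089 rad
cos θ = 0.921803, sin θ = 0.387658 (intermediates below are computed at full precision and shown rounded to 5 d.p.)
v1: (-3.5,4) → rotate → (-4.77694,2.33041) → ×s → (-7.97609,3.89110) → (-7.98,3.89)
v2: (-0.5,-5) → rotate → (1.47739,-4.80285) → ×s → (2.46680,-8.01934) → (2.47,-8.02)
v3: (5,-0.5) → rotate → (4.80285,1.47739) → ×s → (8.01934,2.46680) → (8.02,2.47)
v4: (4,1) → rotate → (3.29956,2.47243) → ×s → (5.50929,4.12824) → (5.51,4.13)
v5: (1.5,4) → rotate → (-0.16792,4.26870) → ×s → (-0.28039,7.12747) → (-0.28,7.13)
v6: (-3.5,4.5) → rotate → (-4.97077,2.79131) → ×s → (-8.29973,4.66067) → (-8.30,4.66)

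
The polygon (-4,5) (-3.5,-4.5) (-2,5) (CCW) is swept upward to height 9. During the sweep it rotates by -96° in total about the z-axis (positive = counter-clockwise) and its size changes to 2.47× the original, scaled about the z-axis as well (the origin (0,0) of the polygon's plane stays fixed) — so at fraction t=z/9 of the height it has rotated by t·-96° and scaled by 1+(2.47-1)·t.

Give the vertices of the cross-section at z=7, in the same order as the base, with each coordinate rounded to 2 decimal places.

Cross-section at z=7: (8.07,11.10) (-11.29,4.68) (9.20,6.97)

t = z/height = 7/9 = 0.777778
s = 1 + (scale-1)·z/height = 1 + (2.47-1)·7/9 = 2.143333
θ = twist·z/height = -96°·7/9 = -74.6667° = -1.303179 rad
cos θ = 0.264434, sin θ = -0.964404 (intermediates below are computed at full precision and shown rounded to 5 d.p.)
v1: (-4,5) → rotate → (3.76428,5.17979) → ×s → (8.06811,11.10201) → (8.07,11.10)
v2: (-3.5,-4.5) → rotate → (-5.26534,2.18546) → ×s → (-11.28537,4.68417) → (-11.29,4.68)
v3: (-2,5) → rotate → (4.29315,3.25098) → ×s → (9.20165,6.96793) → (9.20,6.97)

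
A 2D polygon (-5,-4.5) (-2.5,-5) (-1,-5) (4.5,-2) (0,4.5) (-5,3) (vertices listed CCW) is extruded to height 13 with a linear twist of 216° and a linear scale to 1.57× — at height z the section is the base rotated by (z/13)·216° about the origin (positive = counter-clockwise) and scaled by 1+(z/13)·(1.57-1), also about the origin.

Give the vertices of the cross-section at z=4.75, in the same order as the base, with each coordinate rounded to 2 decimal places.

t = z/height = 4.75/13 = 0.365385
s = 1 + (scale-1)·z/height = 1 + (1.57-1)·4.75/13 = 1.208269
θ = twist·z/height = 216°·4.75/13 = 78.9231° = 1.377468 rad
cos θ = 0.192127, sin θ = 0.981370 (intermediates below are computed at full precision and shown rounded to 5 d.p.)
v1: (-5,-4.5) → rotate → (3.45553,-5.77142) → ×s → (4.17521,-6.97343) → (4.18,-6.97)
v2: (-2.5,-5) → rotate → (4.42653,-3.41406) → ×s → (5.34844,-4.12510) → (5.35,-4.13)
v3: (-1,-5) → rotate → (4.71472,-1.94200) → ×s → (5.69666,-2.34646) → (5.70,-2.35)
v4: (4.5,-2) → rotate → (2.82731,4.03191) → ×s → (3.41615,4.87164) → (3.42,4.87)
v5: (0,4.5) → rotate → (-4.41617,0.86457) → ×s → (-5.33592,1.04463) → (-5.34,1.04)
v6: (-5,3) → rotate → (-3.90474,-4.33047) → ×s → (-4.71798,-5.23237) → (-4.72,-5.23)

Cross-section at z=4.75: (4.18,-6.97) (5.35,-4.13) (5.70,-2.35) (3.42,4.87) (-5.34,1.04) (-4.72,-5.23)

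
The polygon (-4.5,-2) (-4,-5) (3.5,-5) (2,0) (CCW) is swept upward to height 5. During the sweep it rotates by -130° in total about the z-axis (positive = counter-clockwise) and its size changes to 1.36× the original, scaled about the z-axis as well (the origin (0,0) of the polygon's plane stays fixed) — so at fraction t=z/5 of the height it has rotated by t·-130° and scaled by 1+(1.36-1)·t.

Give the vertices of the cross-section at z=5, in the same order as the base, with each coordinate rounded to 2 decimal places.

Cross-section at z=5: (1.85,6.44) (-1.71,8.54) (-8.27,0.72) (-1.75,-2.08)

t = z/height = 5/5 = 1
s = 1 + (scale-1)·z/height = 1 + (1.36-1)·5/5 = 1.360000
θ = twist·z/height = -130°·5/5 = -130.0000° = -2.268928 rad
cos θ = -0.642788, sin θ = -0.766044 (intermediates below are computed at full precision and shown rounded to 5 d.p.)
v1: (-4.5,-2) → rotate → (1.36046,4.73278) → ×s → (1.85022,6.43657) → (1.85,6.44)
v2: (-4,-5) → rotate → (-1.25907,6.27812) → ×s → (-1.71234,8.53824) → (-1.71,8.54)
v3: (3.5,-5) → rotate → (-6.07998,0.53278) → ×s → (-8.26877,0.72458) → (-8.27,0.72)
v4: (2,0) → rotate → (-1.28558,-1.53209) → ×s → (-1.74838,-2.08364) → (-1.75,-2.08)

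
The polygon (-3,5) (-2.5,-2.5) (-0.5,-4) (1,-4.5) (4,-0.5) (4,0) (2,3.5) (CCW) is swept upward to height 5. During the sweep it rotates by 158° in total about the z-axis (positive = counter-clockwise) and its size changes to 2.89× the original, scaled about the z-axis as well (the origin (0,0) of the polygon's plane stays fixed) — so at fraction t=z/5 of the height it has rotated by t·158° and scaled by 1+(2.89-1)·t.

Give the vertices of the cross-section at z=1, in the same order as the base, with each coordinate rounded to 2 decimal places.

t = z/height = 1/5 = 0.2
s = 1 + (scale-1)·z/height = 1 + (2.89-1)·1/5 = 1.378000
θ = twist·z/height = 158°·1/5 = 31.6000° = 0.551524 rad
cos θ = 0.851727, sin θ = 0.523986 (intermediates below are computed at full precision and shown rounded to 5 d.p.)
v1: (-3,5) → rotate → (-5.17511,2.68668) → ×s → (-7.13130,3.70224) → (-7.13,3.70)
v2: (-2.5,-2.5) → rotate → (-0.81935,-3.43928) → ×s → (-1.12907,-4.73933) → (-1.13,-4.74)
v3: (-0.5,-4) → rotate → (1.67008,-3.66890) → ×s → (2.30137,-5.05575) → (2.30,-5.06)
v4: (1,-4.5) → rotate → (3.20966,-3.30879) → ×s → (4.42292,-4.55951) → (4.42,-4.56)
v5: (4,-0.5) → rotate → (3.66890,1.67008) → ×s → (5.05575,2.30137) → (5.06,2.30)
v6: (4,0) → rotate → (3.40691,2.09594) → ×s → (4.69472,2.88821) → (4.69,2.89)
v7: (2,3.5) → rotate → (-0.13050,4.02902) → ×s → (-0.17982,5.55198) → (-0.18,5.55)

Cross-section at z=1: (-7.13,3.70) (-1.13,-4.74) (2.30,-5.06) (4.42,-4.56) (5.06,2.30) (4.69,2.89) (-0.18,5.55)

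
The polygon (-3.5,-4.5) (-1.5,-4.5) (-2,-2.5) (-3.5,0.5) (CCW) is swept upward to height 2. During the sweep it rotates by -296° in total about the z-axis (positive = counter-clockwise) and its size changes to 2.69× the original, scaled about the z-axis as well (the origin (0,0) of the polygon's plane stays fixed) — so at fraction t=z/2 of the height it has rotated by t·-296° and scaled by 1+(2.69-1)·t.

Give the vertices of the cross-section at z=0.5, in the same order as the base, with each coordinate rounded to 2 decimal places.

Cross-section at z=0.5: (-7.53,3.02) (-6.74,0.29) (-4.20,1.75) (-0.69,4.98)

t = z/height = 0.5/2 = 0.25
s = 1 + (scale-1)·z/height = 1 + (2.69-1)·0.5/2 = 1.422500
θ = twist·z/height = -296°·0.5/2 = -74.0000° = -1.291544 rad
cos θ = 0.275637, sin θ = -0.961262 (intermediates below are computed at full precision and shown rounded to 5 d.p.)
v1: (-3.5,-4.5) → rotate → (-5.29041,2.12405) → ×s → (-7.52561,3.02146) → (-7.53,3.02)
v2: (-1.5,-4.5) → rotate → (-4.73913,0.20152) → ×s → (-6.74142,0.28667) → (-6.74,0.29)
v3: (-2,-2.5) → rotate → (-2.95443,1.23343) → ×s → (-4.20268,1.75455) → (-4.20,1.75)
v4: (-3.5,0.5) → rotate → (-0.48410,3.50223) → ×s → (-0.68863,4.98193) → (-0.69,4.98)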